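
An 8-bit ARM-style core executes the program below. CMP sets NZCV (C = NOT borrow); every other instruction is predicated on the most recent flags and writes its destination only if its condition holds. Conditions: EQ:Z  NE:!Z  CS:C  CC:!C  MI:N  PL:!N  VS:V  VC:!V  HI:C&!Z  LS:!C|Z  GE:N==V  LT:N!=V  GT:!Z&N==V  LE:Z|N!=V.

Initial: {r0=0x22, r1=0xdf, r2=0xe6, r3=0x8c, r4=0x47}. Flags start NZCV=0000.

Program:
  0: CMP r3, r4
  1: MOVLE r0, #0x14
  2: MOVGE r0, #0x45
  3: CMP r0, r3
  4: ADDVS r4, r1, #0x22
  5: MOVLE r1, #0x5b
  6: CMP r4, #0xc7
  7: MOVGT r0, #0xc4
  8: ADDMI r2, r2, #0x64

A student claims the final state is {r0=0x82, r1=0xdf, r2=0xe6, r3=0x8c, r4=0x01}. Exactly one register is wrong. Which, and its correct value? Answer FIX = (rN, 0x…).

[0] flags=0011 → (cmp)
[1] flags=0011 LE?T → r0=0x14
[2] flags=0011 GE?F → skip
[3] flags=1001 → (cmp)
[4] flags=1001 VS?T → r4=0x01
[5] flags=1001 LE?F → skip
[6] flags=0000 → (cmp)
[7] flags=0000 GT?T → r0=0xc4
[8] flags=0000 MI?F → skip

FIX = (r0, 0xc4)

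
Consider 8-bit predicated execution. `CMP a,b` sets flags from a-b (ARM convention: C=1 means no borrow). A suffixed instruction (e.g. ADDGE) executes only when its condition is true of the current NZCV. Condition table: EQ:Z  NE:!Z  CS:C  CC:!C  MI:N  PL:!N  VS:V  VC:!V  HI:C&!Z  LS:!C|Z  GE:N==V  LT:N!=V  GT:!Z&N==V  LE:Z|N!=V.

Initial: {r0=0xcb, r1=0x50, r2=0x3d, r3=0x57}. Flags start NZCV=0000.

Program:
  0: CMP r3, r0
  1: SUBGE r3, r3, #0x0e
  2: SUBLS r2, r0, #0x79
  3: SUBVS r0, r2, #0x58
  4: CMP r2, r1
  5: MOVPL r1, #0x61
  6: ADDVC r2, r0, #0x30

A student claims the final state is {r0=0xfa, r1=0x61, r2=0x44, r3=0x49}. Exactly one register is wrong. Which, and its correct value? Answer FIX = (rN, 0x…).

FIX = (r2, 0x2a)

0: ✓ CMP  NZCV=1001
1: ✓ SUBGE  r3←0x49
2: ✓ SUBLS  r2←0x52
3: ✓ SUBVS  r0←0xfa
4: ✓ CMP  NZCV=0010
5: ✓ MOVPL  r1←0x61
6: ✓ ADDVC  r2←0x2a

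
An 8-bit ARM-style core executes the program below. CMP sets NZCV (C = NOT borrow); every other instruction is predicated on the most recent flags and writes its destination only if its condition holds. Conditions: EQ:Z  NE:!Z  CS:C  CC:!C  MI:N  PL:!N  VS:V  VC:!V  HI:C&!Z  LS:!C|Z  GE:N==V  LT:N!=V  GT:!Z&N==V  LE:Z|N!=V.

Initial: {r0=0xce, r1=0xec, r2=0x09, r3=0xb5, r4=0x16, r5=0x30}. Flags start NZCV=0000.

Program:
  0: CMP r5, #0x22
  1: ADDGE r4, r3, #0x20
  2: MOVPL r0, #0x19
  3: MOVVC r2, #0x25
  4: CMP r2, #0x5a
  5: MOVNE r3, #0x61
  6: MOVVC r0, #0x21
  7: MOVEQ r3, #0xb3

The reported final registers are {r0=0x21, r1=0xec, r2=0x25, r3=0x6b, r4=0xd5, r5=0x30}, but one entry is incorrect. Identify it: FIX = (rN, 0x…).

0: ✓ CMP  NZCV=0010
1: ✓ ADDGE  r4←0xd5
2: ✓ MOVPL  r0←0x19
3: ✓ MOVVC  r2←0x25
4: ✓ CMP  NZCV=1000
5: ✓ MOVNE  r3←0x61
6: ✓ MOVVC  r0←0x21
7: · MOVEQ

FIX = (r3, 0x61)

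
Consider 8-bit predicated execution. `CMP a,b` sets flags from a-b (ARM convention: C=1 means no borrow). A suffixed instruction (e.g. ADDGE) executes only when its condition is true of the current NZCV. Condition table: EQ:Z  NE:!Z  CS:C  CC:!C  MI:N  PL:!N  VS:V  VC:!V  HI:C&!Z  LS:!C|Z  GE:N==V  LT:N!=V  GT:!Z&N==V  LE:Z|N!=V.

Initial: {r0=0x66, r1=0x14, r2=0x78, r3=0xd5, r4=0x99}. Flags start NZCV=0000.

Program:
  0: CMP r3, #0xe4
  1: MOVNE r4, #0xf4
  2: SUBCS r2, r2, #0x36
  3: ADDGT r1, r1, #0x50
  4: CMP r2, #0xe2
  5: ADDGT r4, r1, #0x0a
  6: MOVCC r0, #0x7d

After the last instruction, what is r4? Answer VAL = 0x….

[0] flags=1000 → (cmp)
[1] flags=1000 NE?T → r4=0xf4
[2] flags=1000 CS?F → skip
[3] flags=1000 GT?F → skip
[4] flags=1001 → (cmp)
[5] flags=1001 GT?T → r4=0x1e
[6] flags=1001 CC?T → r0=0x7d

VAL = 0x1e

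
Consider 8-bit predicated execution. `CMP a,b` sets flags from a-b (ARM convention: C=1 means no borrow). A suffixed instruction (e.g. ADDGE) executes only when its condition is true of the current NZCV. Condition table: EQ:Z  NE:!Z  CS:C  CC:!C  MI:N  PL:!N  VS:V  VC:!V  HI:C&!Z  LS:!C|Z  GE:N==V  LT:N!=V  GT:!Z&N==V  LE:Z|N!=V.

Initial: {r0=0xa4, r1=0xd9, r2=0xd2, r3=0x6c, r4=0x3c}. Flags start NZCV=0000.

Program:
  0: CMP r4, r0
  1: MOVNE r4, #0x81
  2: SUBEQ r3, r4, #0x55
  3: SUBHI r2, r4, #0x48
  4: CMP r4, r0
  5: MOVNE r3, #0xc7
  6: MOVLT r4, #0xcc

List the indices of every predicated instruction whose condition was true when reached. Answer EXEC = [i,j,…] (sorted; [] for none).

[0] flags=1001 → (cmp)
[1] flags=1001 NE?T → r4=0x81
[2] flags=1001 EQ?F → skip
[3] flags=1001 HI?F → skip
[4] flags=1000 → (cmp)
[5] flags=1000 NE?T → r3=0xc7
[6] flags=1000 LT?T → r4=0xcc

EXEC = [1,5,6]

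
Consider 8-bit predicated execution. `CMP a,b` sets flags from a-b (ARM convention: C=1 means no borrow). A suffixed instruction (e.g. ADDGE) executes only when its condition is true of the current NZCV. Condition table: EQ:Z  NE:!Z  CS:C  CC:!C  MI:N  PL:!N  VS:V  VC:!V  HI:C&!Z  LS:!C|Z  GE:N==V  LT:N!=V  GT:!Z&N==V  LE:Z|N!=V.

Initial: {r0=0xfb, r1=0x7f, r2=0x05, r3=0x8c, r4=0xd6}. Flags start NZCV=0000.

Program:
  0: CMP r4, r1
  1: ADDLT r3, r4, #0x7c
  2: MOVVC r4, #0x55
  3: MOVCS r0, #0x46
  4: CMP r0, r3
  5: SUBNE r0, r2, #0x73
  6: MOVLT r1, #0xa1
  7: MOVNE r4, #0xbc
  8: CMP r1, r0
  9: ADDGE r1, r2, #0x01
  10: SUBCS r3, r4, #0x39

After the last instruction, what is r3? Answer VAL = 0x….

0: ✓ CMP  NZCV=0011
1: ✓ ADDLT  r3←0x52
2: · MOVVC
3: ✓ MOVCS  r0←0x46
4: ✓ CMP  NZCV=1000
5: ✓ SUBNE  r0←0x92
6: ✓ MOVLT  r1←0xa1
7: ✓ MOVNE  r4←0xbc
8: ✓ CMP  NZCV=0010
9: ✓ ADDGE  r1←0x06
10: ✓ SUBCS  r3←0x83

VAL = 0x83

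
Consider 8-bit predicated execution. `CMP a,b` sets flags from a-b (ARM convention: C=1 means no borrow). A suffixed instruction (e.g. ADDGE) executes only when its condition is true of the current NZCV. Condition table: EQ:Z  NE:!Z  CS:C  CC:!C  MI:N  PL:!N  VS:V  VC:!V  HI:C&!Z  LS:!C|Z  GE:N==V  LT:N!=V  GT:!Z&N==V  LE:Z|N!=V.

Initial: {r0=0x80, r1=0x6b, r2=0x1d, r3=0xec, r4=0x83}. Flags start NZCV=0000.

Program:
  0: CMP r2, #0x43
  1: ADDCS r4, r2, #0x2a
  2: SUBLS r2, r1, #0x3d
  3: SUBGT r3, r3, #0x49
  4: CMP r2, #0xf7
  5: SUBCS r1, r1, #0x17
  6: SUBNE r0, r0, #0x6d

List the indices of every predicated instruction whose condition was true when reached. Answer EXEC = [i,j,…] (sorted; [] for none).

EXEC = [2,6]

[0] flags=1000 → (cmp)
[1] flags=1000 CS?F → skip
[2] flags=1000 LS?T → r2=0x2e
[3] flags=1000 GT?F → skip
[4] flags=0000 → (cmp)
[5] flags=0000 CS?F → skip
[6] flags=0000 NE?T → r0=0x13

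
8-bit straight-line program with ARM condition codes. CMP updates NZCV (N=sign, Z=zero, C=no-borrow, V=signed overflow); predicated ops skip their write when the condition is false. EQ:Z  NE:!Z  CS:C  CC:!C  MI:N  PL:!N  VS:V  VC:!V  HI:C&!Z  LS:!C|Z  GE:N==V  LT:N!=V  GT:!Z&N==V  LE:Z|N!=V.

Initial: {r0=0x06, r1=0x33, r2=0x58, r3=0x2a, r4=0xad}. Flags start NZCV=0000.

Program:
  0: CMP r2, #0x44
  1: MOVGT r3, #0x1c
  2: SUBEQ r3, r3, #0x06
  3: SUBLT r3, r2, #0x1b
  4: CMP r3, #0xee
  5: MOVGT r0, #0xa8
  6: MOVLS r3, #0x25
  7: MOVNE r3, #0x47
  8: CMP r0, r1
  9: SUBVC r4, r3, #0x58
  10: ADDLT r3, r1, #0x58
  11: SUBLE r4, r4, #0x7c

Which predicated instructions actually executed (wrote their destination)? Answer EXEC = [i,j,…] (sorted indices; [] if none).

EXEC = [1,5,6,7,10,11]

0: ✓ CMP  NZCV=0010
1: ✓ MOVGT  r3←0x1c
2: · SUBEQ
3: · SUBLT
4: ✓ CMP  NZCV=0000
5: ✓ MOVGT  r0←0xa8
6: ✓ MOVLS  r3←0x25
7: ✓ MOVNE  r3←0x47
8: ✓ CMP  NZCV=0011
9: · SUBVC
10: ✓ ADDLT  r3←0x8b
11: ✓ SUBLE  r4←0x31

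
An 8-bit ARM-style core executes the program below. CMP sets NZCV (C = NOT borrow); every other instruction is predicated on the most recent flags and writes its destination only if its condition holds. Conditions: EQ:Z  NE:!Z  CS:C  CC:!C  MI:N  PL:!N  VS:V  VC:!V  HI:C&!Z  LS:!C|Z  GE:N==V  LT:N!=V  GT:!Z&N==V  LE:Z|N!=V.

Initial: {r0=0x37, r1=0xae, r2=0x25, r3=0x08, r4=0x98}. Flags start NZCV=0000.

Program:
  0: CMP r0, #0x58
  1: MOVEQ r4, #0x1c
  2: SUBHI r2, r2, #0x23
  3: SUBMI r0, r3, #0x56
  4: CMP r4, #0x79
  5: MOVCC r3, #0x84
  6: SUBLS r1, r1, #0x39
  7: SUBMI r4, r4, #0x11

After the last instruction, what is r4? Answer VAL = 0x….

VAL = 0x98

[0] flags=1000 → (cmp)
[1] flags=1000 EQ?F → skip
[2] flags=1000 HI?F → skip
[3] flags=1000 MI?T → r0=0xb2
[4] flags=0011 → (cmp)
[5] flags=0011 CC?F → skip
[6] flags=0011 LS?F → skip
[7] flags=0011 MI?F → skip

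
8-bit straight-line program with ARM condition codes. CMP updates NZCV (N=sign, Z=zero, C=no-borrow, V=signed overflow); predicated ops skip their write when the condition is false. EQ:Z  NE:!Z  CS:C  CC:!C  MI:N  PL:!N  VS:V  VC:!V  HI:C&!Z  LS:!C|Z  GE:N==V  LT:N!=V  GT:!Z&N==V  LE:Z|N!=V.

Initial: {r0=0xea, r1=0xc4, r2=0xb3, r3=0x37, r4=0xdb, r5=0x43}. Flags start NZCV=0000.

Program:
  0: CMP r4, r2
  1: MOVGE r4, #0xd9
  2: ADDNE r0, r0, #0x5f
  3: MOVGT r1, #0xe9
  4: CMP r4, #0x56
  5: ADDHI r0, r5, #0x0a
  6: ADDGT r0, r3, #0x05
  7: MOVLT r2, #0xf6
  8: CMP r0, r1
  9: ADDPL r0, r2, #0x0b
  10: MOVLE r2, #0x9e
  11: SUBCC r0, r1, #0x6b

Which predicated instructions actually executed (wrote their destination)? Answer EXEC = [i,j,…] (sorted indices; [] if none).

0: ✓ CMP  NZCV=0010
1: ✓ MOVGE  r4←0xd9
2: ✓ ADDNE  r0←0x49
3: ✓ MOVGT  r1←0xe9
4: ✓ CMP  NZCV=1010
5: ✓ ADDHI  r0←0x4d
6: · ADDGT
7: ✓ MOVLT  r2←0xf6
8: ✓ CMP  NZCV=0000
9: ✓ ADDPL  r0←0x01
10: · MOVLE
11: ✓ SUBCC  r0←0x7e

EXEC = [1,2,3,5,7,9,11]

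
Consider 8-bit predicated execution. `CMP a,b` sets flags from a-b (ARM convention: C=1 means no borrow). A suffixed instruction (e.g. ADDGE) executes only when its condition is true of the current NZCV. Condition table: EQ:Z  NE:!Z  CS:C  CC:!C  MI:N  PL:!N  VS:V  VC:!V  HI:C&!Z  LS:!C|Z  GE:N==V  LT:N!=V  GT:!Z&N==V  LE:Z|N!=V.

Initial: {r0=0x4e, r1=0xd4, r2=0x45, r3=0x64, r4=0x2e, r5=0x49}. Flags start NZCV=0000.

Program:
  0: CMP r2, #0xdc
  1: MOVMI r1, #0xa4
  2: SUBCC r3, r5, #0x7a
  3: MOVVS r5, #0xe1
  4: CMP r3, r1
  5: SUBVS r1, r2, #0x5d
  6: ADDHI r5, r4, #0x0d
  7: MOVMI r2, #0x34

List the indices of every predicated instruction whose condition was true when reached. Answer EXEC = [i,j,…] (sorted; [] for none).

EXEC = [2,7]

0: ✓ CMP  NZCV=0000
1: · MOVMI
2: ✓ SUBCC  r3←0xcf
3: · MOVVS
4: ✓ CMP  NZCV=1000
5: · SUBVS
6: · ADDHI
7: ✓ MOVMI  r2←0x34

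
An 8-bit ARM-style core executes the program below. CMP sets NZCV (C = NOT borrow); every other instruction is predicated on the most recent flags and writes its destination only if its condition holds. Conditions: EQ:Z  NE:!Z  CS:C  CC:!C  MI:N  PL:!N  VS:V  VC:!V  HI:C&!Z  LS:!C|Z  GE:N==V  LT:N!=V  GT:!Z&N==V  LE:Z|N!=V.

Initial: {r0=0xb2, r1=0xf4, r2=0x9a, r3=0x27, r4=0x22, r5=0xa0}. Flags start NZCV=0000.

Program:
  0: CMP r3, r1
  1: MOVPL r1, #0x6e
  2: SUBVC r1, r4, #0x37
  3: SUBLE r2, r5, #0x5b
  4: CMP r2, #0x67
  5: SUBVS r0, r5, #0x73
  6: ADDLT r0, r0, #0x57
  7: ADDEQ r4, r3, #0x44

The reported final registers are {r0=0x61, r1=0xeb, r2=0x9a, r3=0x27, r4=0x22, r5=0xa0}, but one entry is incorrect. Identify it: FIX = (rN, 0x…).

[0] flags=0000 → (cmp)
[1] flags=0000 PL?T → r1=0x6e
[2] flags=0000 VC?T → r1=0xeb
[3] flags=0000 LE?F → skip
[4] flags=0011 → (cmp)
[5] flags=0011 VS?T → r0=0x2d
[6] flags=0011 LT?T → r0=0x84
[7] flags=0011 EQ?F → skip

FIX = (r0, 0x84)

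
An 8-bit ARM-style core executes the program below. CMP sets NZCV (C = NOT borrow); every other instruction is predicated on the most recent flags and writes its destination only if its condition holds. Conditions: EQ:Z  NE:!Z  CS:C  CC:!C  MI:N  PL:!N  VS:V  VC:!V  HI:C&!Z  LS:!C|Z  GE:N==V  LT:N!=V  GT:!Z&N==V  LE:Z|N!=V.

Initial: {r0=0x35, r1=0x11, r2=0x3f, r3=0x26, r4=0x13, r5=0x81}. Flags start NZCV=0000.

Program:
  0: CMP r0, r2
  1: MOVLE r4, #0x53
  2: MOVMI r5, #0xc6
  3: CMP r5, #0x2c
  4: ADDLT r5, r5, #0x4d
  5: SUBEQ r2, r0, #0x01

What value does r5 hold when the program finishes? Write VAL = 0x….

VAL = 0x13

0: ✓ CMP  NZCV=1000
1: ✓ MOVLE  r4←0x53
2: ✓ MOVMI  r5←0xc6
3: ✓ CMP  NZCV=1010
4: ✓ ADDLT  r5←0x13
5: · SUBEQ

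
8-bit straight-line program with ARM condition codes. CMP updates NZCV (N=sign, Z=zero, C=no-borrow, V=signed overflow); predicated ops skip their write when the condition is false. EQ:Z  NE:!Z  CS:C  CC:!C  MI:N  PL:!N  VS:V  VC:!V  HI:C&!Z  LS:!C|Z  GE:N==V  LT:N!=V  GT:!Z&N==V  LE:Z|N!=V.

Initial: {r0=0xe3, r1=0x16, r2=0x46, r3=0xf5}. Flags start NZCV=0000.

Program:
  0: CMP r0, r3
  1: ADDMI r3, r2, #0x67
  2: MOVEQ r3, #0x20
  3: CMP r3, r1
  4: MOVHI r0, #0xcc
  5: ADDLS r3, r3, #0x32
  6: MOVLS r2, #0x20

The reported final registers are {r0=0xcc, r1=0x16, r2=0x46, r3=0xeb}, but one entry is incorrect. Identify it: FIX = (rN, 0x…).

[0] flags=1000 → (cmp)
[1] flags=1000 MI?T → r3=0xad
[2] flags=1000 EQ?F → skip
[3] flags=1010 → (cmp)
[4] flags=1010 HI?T → r0=0xcc
[5] flags=1010 LS?F → skip
[6] flags=1010 LS?F → skip

FIX = (r3, 0xad)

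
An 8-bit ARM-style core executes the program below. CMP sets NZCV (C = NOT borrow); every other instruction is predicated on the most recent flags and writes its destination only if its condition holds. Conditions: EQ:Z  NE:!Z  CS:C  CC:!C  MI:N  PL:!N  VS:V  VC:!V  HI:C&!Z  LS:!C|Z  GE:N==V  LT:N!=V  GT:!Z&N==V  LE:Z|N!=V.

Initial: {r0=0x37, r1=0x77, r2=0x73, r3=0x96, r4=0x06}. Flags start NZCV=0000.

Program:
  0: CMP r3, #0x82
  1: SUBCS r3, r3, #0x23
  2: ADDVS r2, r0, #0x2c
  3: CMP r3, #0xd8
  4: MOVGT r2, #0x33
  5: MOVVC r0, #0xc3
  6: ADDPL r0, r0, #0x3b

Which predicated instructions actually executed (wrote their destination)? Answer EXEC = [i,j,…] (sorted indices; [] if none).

EXEC = [1,4]

0: ✓ CMP  NZCV=0010
1: ✓ SUBCS  r3←0x73
2: · ADDVS
3: ✓ CMP  NZCV=1001
4: ✓ MOVGT  r2←0x33
5: · MOVVC
6: · ADDPL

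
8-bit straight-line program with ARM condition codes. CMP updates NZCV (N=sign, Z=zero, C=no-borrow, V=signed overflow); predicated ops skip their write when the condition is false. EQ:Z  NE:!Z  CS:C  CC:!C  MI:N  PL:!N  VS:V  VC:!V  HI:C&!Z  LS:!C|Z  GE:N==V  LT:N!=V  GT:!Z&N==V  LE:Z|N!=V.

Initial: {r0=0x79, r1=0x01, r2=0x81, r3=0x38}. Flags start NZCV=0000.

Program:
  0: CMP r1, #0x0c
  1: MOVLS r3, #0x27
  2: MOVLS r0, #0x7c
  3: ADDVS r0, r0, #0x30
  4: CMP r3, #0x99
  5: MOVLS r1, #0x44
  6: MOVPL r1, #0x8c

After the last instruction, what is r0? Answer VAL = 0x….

[0] flags=1000 → (cmp)
[1] flags=1000 LS?T → r3=0x27
[2] flags=1000 LS?T → r0=0x7c
[3] flags=1000 VS?F → skip
[4] flags=1001 → (cmp)
[5] flags=1001 LS?T → r1=0x44
[6] flags=1001 PL?F → skip

VAL = 0x7c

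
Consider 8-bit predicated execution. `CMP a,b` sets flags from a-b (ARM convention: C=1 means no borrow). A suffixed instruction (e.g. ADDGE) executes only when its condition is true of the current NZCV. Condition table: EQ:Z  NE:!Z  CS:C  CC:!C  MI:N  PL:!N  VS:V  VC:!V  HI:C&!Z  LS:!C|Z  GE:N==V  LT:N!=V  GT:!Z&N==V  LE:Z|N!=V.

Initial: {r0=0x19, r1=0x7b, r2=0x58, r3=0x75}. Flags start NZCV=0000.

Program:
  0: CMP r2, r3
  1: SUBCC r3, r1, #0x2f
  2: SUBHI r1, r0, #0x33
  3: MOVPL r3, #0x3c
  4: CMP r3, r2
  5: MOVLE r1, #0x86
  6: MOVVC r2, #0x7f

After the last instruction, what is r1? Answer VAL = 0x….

VAL = 0x86

[0] flags=1000 → (cmp)
[1] flags=1000 CC?T → r3=0x4c
[2] flags=1000 HI?F → skip
[3] flags=1000 PL?F → skip
[4] flags=1000 → (cmp)
[5] flags=1000 LE?T → r1=0x86
[6] flags=1000 VC?T → r2=0x7f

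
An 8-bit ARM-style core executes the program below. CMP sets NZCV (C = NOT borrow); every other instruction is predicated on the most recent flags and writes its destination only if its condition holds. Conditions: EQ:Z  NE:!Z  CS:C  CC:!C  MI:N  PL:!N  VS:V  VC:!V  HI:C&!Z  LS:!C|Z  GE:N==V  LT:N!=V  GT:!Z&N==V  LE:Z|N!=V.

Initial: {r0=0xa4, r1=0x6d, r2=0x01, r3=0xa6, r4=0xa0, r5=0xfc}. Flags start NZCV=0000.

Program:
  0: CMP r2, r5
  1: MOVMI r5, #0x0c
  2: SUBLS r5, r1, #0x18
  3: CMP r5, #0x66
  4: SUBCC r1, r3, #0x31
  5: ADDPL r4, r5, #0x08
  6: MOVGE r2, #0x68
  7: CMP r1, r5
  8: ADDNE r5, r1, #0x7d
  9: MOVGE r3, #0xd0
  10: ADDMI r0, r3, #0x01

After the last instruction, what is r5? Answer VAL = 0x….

0: ✓ CMP  NZCV=0000
1: · MOVMI
2: ✓ SUBLS  r5←0x55
3: ✓ CMP  NZCV=1000
4: ✓ SUBCC  r1←0x75
5: · ADDPL
6: · MOVGE
7: ✓ CMP  NZCV=0010
8: ✓ ADDNE  r5←0xf2
9: ✓ MOVGE  r3←0xd0
10: · ADDMI

VAL = 0xf2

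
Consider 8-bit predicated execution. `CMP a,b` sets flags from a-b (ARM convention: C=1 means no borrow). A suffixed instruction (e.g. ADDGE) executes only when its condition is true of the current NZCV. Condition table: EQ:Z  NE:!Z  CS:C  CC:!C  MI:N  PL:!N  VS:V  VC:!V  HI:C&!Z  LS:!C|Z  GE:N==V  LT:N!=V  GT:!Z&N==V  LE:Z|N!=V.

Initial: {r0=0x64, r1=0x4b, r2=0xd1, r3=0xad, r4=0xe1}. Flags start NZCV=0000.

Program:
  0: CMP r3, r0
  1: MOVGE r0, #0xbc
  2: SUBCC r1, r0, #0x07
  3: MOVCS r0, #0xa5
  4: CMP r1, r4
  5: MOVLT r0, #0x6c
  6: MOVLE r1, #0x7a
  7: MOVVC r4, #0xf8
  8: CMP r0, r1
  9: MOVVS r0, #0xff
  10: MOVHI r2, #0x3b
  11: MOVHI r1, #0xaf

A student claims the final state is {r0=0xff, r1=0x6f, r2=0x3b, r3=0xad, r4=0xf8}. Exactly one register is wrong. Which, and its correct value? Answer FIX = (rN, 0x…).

0: ✓ CMP  NZCV=0011
1: · MOVGE
2: · SUBCC
3: ✓ MOVCS  r0←0xa5
4: ✓ CMP  NZCV=0000
5: · MOVLT
6: · MOVLE
7: ✓ MOVVC  r4←0xf8
8: ✓ CMP  NZCV=0011
9: ✓ MOVVS  r0←0xff
10: ✓ MOVHI  r2←0x3b
11: ✓ MOVHI  r1←0xaf

FIX = (r1, 0xaf)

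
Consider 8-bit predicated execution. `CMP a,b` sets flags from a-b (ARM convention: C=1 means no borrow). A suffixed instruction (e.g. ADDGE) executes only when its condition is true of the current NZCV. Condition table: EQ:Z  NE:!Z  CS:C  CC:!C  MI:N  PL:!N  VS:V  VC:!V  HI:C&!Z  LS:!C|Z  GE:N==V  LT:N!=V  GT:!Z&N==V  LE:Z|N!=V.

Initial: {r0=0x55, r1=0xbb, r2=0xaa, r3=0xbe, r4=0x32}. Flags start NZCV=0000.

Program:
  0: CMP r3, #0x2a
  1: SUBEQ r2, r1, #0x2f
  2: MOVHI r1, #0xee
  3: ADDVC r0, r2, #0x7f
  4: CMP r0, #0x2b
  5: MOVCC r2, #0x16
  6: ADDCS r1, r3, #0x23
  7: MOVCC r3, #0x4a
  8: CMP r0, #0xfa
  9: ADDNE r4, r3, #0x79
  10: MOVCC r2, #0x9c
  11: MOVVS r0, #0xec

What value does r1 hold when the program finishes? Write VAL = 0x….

VAL = 0xee

[0] flags=1010 → (cmp)
[1] flags=1010 EQ?F → skip
[2] flags=1010 HI?T → r1=0xee
[3] flags=1010 VC?T → r0=0x29
[4] flags=1000 → (cmp)
[5] flags=1000 CC?T → r2=0x16
[6] flags=1000 CS?F → skip
[7] flags=1000 CC?T → r3=0x4a
[8] flags=0000 → (cmp)
[9] flags=0000 NE?T → r4=0xc3
[10] flags=0000 CC?T → r2=0x9c
[11] flags=0000 VS?F → skip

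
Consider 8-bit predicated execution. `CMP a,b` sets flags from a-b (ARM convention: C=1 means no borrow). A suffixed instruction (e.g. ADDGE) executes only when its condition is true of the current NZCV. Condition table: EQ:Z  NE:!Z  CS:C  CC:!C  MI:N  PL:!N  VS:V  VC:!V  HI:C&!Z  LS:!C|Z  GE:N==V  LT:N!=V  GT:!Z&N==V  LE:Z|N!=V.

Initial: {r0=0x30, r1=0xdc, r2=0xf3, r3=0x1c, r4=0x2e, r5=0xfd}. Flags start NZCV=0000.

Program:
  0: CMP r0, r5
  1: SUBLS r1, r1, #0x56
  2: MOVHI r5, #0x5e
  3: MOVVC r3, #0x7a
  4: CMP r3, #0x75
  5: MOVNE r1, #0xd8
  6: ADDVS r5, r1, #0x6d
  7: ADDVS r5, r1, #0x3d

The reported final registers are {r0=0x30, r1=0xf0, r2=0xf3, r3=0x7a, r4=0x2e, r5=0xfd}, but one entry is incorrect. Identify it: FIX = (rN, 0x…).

[0] flags=0000 → (cmp)
[1] flags=0000 LS?T → r1=0x86
[2] flags=0000 HI?F → skip
[3] flags=0000 VC?T → r3=0x7a
[4] flags=0010 → (cmp)
[5] flags=0010 NE?T → r1=0xd8
[6] flags=0010 VS?F → skip
[7] flags=0010 VS?F → skip

FIX = (r1, 0xd8)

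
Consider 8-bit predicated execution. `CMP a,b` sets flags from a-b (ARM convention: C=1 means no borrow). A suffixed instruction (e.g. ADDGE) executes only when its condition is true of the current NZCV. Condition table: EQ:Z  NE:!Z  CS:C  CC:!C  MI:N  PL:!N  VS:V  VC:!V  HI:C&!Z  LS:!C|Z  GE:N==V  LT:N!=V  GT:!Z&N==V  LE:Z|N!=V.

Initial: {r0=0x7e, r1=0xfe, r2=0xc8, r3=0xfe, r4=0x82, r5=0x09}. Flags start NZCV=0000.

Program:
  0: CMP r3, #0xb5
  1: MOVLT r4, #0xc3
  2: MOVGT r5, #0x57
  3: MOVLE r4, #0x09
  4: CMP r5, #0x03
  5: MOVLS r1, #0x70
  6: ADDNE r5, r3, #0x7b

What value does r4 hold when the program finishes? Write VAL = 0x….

[0] flags=0010 → (cmp)
[1] flags=0010 LT?F → skip
[2] flags=0010 GT?T → r5=0x57
[3] flags=0010 LE?F → skip
[4] flags=0010 → (cmp)
[5] flags=0010 LS?F → skip
[6] flags=0010 NE?T → r5=0x79

VAL = 0x82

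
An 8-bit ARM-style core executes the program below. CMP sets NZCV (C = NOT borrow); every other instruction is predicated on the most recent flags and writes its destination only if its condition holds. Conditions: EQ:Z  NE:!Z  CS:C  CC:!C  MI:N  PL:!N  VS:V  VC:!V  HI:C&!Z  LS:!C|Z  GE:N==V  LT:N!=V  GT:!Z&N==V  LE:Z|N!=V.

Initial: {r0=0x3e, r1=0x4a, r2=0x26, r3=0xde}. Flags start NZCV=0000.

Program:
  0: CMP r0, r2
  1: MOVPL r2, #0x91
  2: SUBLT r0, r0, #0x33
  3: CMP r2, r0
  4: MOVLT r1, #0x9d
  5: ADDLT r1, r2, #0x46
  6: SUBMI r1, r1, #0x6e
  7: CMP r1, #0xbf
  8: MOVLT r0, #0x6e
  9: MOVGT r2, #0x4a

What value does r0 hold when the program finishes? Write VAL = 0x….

VAL = 0x3e

0: ✓ CMP  NZCV=0010
1: ✓ MOVPL  r2←0x91
2: · SUBLT
3: ✓ CMP  NZCV=0011
4: ✓ MOVLT  r1←0x9d
5: ✓ ADDLT  r1←0xd7
6: · SUBMI
7: ✓ CMP  NZCV=0010
8: · MOVLT
9: ✓ MOVGT  r2←0x4a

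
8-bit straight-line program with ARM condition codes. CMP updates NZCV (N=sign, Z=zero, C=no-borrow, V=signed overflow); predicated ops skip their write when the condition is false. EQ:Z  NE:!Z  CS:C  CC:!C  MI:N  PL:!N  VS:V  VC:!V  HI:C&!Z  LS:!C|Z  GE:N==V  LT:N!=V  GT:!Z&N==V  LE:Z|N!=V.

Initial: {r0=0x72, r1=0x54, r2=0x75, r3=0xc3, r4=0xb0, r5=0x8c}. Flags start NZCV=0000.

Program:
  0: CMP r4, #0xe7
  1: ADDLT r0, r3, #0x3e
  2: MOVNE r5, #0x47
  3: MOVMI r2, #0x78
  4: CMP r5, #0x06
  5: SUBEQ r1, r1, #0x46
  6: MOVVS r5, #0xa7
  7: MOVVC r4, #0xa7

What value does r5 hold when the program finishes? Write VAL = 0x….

VAL = 0x47

0: ✓ CMP  NZCV=1000
1: ✓ ADDLT  r0←0x01
2: ✓ MOVNE  r5←0x47
3: ✓ MOVMI  r2←0x78
4: ✓ CMP  NZCV=0010
5: · SUBEQ
6: · MOVVS
7: ✓ MOVVC  r4←0xa7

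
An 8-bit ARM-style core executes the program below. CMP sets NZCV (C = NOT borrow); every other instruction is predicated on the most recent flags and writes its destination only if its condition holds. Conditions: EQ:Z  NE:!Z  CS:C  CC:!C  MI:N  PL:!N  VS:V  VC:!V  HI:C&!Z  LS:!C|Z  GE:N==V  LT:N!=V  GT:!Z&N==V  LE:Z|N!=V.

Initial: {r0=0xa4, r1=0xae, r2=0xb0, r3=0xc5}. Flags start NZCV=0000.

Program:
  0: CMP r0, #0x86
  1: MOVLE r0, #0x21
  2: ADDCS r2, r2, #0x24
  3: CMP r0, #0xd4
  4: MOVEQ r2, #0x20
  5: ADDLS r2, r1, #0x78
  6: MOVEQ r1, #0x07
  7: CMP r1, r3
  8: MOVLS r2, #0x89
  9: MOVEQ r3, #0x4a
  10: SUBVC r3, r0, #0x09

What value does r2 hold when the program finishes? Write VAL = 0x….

VAL = 0x89

[0] flags=0010 → (cmp)
[1] flags=0010 LE?F → skip
[2] flags=0010 CS?T → r2=0xd4
[3] flags=1000 → (cmp)
[4] flags=1000 EQ?F → skip
[5] flags=1000 LS?T → r2=0x26
[6] flags=1000 EQ?F → skip
[7] flags=1000 → (cmp)
[8] flags=1000 LS?T → r2=0x89
[9] flags=1000 EQ?F → skip
[10] flags=1000 VC?T → r3=0x9b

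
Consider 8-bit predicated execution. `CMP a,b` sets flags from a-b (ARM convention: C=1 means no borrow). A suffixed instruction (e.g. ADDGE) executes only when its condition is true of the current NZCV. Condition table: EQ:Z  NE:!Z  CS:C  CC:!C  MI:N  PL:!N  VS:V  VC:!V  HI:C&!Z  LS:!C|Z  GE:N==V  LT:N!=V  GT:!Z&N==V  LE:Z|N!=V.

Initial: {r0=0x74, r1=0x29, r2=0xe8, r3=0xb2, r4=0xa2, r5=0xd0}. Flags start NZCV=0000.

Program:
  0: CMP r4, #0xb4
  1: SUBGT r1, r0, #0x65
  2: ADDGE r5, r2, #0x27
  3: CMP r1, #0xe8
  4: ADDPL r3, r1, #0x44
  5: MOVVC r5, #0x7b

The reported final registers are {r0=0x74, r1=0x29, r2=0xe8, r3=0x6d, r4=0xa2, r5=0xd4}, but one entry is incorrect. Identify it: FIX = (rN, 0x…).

[0] flags=1000 → (cmp)
[1] flags=1000 GT?F → skip
[2] flags=1000 GE?F → skip
[3] flags=0000 → (cmp)
[4] flags=0000 PL?T → r3=0x6d
[5] flags=0000 VC?T → r5=0x7b

FIX = (r5, 0x7b)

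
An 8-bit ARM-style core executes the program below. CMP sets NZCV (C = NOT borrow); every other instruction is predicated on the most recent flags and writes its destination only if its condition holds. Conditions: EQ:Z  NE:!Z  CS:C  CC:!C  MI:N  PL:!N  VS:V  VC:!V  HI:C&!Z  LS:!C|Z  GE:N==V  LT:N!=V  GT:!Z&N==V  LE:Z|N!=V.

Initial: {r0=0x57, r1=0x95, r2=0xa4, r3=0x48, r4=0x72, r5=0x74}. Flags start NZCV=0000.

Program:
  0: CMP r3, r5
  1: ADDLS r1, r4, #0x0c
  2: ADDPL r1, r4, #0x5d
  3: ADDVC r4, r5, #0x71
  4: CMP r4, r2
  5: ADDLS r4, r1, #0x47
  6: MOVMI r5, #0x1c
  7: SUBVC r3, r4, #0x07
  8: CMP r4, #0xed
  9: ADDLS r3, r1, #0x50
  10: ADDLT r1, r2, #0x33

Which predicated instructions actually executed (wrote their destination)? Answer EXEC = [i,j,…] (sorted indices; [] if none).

[0] flags=1000 → (cmp)
[1] flags=1000 LS?T → r1=0x7e
[2] flags=1000 PL?F → skip
[3] flags=1000 VC?T → r4=0xe5
[4] flags=0010 → (cmp)
[5] flags=0010 LS?F → skip
[6] flags=0010 MI?F → skip
[7] flags=0010 VC?T → r3=0xde
[8] flags=1000 → (cmp)
[9] flags=1000 LS?T → r3=0xce
[10] flags=1000 LT?T → r1=0xd7

EXEC = [1,3,7,9,10]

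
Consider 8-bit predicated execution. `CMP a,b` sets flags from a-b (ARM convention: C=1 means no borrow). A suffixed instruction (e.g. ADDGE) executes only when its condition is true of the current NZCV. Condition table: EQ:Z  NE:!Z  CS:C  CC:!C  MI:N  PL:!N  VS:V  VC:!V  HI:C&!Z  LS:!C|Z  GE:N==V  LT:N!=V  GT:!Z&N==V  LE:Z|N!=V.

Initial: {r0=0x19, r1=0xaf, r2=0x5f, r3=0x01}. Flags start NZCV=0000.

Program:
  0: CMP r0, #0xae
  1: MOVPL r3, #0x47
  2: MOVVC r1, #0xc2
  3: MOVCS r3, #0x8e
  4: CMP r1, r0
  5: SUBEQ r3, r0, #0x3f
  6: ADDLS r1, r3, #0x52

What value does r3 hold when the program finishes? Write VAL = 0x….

[0] flags=0000 → (cmp)
[1] flags=0000 PL?T → r3=0x47
[2] flags=0000 VC?T → r1=0xc2
[3] flags=0000 CS?F → skip
[4] flags=1010 → (cmp)
[5] flags=1010 EQ?F → skip
[6] flags=1010 LS?F → skip

VAL = 0x47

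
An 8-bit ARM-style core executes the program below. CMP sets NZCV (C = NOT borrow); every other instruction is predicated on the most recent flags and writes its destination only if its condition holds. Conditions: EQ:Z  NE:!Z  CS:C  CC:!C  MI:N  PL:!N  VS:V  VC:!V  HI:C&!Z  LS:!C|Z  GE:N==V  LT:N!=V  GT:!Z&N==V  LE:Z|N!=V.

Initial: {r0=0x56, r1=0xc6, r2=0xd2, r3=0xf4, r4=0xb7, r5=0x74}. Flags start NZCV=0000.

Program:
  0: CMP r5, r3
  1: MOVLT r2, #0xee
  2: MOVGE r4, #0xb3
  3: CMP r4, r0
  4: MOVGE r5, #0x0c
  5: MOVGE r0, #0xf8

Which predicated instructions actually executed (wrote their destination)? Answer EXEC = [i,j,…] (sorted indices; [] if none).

0: ✓ CMP  NZCV=1001
1: · MOVLT
2: ✓ MOVGE  r4←0xb3
3: ✓ CMP  NZCV=0011
4: · MOVGE
5: · MOVGE

EXEC = [2]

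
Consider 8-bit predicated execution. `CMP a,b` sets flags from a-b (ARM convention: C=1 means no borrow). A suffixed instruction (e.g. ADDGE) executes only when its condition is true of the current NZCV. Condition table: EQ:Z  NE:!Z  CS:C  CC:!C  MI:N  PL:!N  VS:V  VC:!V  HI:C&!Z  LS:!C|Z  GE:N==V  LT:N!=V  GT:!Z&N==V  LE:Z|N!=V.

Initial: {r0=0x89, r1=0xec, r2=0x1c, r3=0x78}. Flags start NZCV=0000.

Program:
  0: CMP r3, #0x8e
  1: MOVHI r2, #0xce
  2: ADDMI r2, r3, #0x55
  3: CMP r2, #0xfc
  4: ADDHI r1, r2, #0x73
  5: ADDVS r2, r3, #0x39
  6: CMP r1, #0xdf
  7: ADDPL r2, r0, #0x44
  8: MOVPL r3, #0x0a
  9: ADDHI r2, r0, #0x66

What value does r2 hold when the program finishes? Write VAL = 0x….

0: ✓ CMP  NZCV=1001
1: · MOVHI
2: ✓ ADDMI  r2←0xcd
3: ✓ CMP  NZCV=1000
4: · ADDHI
5: · ADDVS
6: ✓ CMP  NZCV=0010
7: ✓ ADDPL  r2←0xcd
8: ✓ MOVPL  r3←0x0a
9: ✓ ADDHI  r2←0xef

VAL = 0xef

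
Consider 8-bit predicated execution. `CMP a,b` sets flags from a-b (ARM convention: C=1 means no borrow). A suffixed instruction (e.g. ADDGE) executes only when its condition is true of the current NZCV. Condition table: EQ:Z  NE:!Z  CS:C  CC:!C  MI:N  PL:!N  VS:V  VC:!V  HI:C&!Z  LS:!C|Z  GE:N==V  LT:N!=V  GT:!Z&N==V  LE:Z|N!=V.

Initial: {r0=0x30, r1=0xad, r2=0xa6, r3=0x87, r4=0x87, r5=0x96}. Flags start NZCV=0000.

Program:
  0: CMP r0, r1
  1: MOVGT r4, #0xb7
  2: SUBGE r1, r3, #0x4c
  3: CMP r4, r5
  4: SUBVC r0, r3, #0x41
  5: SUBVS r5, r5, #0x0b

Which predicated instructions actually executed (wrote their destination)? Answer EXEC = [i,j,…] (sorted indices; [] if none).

EXEC = [1,2,4]

[0] flags=1001 → (cmp)
[1] flags=1001 GT?T → r4=0xb7
[2] flags=1001 GE?T → r1=0x3b
[3] flags=0010 → (cmp)
[4] flags=0010 VC?T → r0=0x46
[5] flags=0010 VS?F → skip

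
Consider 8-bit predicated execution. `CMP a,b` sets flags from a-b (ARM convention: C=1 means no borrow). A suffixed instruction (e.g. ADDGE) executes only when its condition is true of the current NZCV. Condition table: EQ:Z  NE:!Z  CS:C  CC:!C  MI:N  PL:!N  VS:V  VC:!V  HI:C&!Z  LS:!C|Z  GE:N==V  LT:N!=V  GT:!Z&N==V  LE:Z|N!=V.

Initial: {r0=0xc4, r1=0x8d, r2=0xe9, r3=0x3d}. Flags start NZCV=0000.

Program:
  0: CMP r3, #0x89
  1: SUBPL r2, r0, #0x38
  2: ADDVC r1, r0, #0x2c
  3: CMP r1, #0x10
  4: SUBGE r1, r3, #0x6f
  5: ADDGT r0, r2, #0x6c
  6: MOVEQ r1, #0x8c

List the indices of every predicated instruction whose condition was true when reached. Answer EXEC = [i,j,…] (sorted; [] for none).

EXEC = []

0: ✓ CMP  NZCV=1001
1: · SUBPL
2: · ADDVC
3: ✓ CMP  NZCV=0011
4: · SUBGE
5: · ADDGT
6: · MOVEQ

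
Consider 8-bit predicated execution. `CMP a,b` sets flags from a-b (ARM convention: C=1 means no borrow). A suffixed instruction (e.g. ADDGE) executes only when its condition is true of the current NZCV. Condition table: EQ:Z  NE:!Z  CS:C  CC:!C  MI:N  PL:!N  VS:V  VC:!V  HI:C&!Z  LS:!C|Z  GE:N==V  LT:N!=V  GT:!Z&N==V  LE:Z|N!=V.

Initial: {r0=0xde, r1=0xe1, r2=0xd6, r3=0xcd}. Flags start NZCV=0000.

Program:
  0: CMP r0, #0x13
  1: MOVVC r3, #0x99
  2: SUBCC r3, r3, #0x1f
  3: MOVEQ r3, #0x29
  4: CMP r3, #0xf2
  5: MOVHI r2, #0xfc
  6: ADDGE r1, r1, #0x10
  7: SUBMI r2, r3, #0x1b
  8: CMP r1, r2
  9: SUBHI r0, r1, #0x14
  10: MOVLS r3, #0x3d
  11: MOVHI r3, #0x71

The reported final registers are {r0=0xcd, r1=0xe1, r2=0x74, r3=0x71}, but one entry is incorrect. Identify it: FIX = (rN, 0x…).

[0] flags=1010 → (cmp)
[1] flags=1010 VC?T → r3=0x99
[2] flags=1010 CC?F → skip
[3] flags=1010 EQ?F → skip
[4] flags=1000 → (cmp)
[5] flags=1000 HI?F → skip
[6] flags=1000 GE?F → skip
[7] flags=1000 MI?T → r2=0x7e
[8] flags=0011 → (cmp)
[9] flags=0011 HI?T → r0=0xcd
[10] flags=0011 LS?F → skip
[11] flags=0011 HI?T → r3=0x71

FIX = (r2, 0x7e)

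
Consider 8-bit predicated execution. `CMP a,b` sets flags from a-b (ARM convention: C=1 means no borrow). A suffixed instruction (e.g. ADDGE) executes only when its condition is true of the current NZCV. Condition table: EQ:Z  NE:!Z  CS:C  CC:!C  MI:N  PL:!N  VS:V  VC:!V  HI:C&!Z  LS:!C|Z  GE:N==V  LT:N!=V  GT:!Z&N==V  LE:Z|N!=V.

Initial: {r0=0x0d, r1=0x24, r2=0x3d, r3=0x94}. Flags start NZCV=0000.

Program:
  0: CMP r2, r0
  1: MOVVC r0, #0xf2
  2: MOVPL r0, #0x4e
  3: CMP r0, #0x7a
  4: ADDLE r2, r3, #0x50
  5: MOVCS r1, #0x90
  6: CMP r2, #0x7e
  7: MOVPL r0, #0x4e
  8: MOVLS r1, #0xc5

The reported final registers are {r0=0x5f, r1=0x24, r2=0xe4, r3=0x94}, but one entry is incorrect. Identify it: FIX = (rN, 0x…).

FIX = (r0, 0x4e)

[0] flags=0010 → (cmp)
[1] flags=0010 VC?T → r0=0xf2
[2] flags=0010 PL?T → r0=0x4e
[3] flags=1000 → (cmp)
[4] flags=1000 LE?T → r2=0xe4
[5] flags=1000 CS?F → skip
[6] flags=0011 → (cmp)
[7] flags=0011 PL?T → r0=0x4e
[8] flags=0011 LS?F → skip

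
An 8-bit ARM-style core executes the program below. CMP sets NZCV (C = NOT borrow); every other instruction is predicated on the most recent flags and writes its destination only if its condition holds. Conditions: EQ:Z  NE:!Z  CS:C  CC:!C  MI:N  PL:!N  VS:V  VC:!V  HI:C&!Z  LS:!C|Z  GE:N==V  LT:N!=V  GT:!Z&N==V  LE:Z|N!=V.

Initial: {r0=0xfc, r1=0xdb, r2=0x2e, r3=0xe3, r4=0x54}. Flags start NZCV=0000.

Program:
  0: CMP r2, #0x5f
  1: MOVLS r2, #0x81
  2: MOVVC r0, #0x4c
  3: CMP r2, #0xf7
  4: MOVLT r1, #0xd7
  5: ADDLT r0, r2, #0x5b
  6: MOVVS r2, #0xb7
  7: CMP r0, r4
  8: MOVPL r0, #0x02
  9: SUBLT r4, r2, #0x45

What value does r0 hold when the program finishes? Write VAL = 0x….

VAL = 0xdc

0: ✓ CMP  NZCV=1000
1: ✓ MOVLS  r2←0x81
2: ✓ MOVVC  r0←0x4c
3: ✓ CMP  NZCV=1000
4: ✓ MOVLT  r1←0xd7
5: ✓ ADDLT  r0←0xdc
6: · MOVVS
7: ✓ CMP  NZCV=1010
8: · MOVPL
9: ✓ SUBLT  r4←0x3c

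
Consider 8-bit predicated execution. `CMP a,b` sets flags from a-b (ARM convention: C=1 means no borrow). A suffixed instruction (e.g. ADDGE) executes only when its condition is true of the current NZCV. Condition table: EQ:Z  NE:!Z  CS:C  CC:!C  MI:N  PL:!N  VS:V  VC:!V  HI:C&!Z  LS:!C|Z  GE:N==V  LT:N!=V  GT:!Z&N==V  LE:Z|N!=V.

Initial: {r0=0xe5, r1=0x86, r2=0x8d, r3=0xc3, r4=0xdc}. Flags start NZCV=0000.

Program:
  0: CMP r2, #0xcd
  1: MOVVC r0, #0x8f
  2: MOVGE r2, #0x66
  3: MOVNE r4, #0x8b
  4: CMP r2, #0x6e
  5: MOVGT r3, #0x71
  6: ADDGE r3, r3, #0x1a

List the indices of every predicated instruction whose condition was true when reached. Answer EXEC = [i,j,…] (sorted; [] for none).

EXEC = [1,3]

0: ✓ CMP  NZCV=1000
1: ✓ MOVVC  r0←0x8f
2: · MOVGE
3: ✓ MOVNE  r4←0x8b
4: ✓ CMP  NZCV=0011
5: · MOVGT
6: · ADDGE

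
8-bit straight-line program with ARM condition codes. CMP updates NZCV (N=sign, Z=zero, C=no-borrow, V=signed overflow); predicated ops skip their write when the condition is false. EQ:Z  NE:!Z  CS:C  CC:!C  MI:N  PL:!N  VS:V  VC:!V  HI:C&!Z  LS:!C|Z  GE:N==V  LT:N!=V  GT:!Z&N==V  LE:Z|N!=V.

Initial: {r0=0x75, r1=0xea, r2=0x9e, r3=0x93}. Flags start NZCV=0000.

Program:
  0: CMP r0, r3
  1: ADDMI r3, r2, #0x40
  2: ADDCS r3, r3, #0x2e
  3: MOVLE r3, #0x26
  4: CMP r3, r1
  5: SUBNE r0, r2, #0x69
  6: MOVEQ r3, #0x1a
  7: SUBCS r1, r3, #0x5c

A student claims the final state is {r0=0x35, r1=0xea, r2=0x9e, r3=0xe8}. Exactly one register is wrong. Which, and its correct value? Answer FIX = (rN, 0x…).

0: ✓ CMP  NZCV=1001
1: ✓ ADDMI  r3←0xde
2: · ADDCS
3: · MOVLE
4: ✓ CMP  NZCV=1000
5: ✓ SUBNE  r0←0x35
6: · MOVEQ
7: · SUBCS

FIX = (r3, 0xde)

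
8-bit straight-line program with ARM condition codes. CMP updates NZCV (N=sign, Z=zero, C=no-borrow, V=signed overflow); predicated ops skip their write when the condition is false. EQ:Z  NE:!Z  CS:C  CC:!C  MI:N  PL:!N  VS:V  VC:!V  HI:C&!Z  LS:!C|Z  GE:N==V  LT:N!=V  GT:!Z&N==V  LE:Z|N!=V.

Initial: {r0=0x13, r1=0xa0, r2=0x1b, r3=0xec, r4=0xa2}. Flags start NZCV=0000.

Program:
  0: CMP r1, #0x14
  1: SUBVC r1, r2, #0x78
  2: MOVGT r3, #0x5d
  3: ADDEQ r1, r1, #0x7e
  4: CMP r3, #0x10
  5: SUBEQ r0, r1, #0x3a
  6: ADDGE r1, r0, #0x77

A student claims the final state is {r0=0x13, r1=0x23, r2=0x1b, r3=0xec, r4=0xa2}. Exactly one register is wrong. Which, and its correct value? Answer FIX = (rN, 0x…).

FIX = (r1, 0xa3)

0: ✓ CMP  NZCV=1010
1: ✓ SUBVC  r1←0xa3
2: · MOVGT
3: · ADDEQ
4: ✓ CMP  NZCV=1010
5: · SUBEQ
6: · ADDGE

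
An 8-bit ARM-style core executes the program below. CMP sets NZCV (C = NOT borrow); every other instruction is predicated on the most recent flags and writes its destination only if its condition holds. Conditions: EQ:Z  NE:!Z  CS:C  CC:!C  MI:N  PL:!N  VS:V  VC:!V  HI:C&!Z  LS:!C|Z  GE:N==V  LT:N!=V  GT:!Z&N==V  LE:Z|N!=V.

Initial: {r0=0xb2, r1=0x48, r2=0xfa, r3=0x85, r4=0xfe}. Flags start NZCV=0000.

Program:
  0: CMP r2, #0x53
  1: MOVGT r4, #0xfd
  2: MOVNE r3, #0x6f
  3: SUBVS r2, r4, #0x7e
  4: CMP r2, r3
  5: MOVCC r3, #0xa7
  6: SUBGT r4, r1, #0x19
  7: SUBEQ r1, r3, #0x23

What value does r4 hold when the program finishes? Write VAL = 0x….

0: ✓ CMP  NZCV=1010
1: · MOVGT
2: ✓ MOVNE  r3←0x6f
3: · SUBVS
4: ✓ CMP  NZCV=1010
5: · MOVCC
6: · SUBGT
7: · SUBEQ

VAL = 0xfe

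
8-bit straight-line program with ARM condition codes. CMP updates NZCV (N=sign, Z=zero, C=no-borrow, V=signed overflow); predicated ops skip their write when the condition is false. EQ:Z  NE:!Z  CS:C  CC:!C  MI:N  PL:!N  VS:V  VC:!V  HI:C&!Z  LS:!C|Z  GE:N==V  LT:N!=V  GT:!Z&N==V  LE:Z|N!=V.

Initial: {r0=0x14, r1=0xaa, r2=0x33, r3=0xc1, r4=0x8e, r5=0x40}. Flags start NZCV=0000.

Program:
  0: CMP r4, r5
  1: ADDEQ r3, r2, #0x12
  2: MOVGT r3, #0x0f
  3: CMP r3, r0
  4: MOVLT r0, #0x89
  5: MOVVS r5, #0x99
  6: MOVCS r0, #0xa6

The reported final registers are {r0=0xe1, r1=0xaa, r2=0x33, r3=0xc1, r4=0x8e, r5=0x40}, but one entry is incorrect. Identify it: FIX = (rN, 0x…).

FIX = (r0, 0xa6)

0: ✓ CMP  NZCV=0011
1: · ADDEQ
2: · MOVGT
3: ✓ CMP  NZCV=1010
4: ✓ MOVLT  r0←0x89
5: · MOVVS
6: ✓ MOVCS  r0←0xa6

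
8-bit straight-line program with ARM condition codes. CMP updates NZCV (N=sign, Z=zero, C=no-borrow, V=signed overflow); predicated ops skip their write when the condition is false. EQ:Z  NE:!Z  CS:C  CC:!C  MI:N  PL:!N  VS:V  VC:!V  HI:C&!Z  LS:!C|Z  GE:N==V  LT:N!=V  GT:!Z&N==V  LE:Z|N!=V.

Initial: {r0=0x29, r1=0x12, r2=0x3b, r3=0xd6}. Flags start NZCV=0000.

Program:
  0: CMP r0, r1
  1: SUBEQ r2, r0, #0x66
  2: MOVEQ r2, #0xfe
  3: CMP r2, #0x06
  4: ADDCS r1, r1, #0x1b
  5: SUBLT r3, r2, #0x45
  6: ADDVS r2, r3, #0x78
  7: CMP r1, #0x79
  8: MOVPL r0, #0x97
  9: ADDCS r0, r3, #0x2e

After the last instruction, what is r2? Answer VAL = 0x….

0: ✓ CMP  NZCV=0010
1: · SUBEQ
2: · MOVEQ
3: ✓ CMP  NZCV=0010
4: ✓ ADDCS  r1←0x2d
5: · SUBLT
6: · ADDVS
7: ✓ CMP  NZCV=1000
8: · MOVPL
9: · ADDCS

VAL = 0x3b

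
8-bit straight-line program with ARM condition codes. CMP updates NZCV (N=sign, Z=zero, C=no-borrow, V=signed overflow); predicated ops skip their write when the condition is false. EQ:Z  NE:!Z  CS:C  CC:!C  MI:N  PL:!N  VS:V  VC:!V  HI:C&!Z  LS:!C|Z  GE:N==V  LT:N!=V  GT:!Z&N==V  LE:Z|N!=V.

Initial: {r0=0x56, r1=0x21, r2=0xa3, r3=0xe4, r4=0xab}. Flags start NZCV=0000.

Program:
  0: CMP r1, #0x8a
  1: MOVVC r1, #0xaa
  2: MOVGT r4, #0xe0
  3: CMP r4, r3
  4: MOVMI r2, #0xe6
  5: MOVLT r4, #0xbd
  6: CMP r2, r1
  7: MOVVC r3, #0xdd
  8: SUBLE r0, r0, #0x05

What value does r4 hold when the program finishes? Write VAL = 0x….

VAL = 0xbd

[0] flags=1001 → (cmp)
[1] flags=1001 VC?F → skip
[2] flags=1001 GT?T → r4=0xe0
[3] flags=1000 → (cmp)
[4] flags=1000 MI?T → r2=0xe6
[5] flags=1000 LT?T → r4=0xbd
[6] flags=1010 → (cmp)
[7] flags=1010 VC?T → r3=0xdd
[8] flags=1010 LE?T → r0=0x51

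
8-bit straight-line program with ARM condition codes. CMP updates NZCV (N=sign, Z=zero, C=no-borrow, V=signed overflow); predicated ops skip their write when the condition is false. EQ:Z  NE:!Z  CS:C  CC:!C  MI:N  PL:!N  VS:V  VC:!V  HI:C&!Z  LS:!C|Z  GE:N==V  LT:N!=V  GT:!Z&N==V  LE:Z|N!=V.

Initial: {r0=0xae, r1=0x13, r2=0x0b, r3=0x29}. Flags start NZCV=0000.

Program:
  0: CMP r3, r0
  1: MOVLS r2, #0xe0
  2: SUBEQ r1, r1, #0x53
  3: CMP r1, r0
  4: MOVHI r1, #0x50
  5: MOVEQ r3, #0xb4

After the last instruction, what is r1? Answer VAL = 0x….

VAL = 0x13

[0] flags=0000 → (cmp)
[1] flags=0000 LS?T → r2=0xe0
[2] flags=0000 EQ?F → skip
[3] flags=0000 → (cmp)
[4] flags=0000 HI?F → skip
[5] flags=0000 EQ?F → skip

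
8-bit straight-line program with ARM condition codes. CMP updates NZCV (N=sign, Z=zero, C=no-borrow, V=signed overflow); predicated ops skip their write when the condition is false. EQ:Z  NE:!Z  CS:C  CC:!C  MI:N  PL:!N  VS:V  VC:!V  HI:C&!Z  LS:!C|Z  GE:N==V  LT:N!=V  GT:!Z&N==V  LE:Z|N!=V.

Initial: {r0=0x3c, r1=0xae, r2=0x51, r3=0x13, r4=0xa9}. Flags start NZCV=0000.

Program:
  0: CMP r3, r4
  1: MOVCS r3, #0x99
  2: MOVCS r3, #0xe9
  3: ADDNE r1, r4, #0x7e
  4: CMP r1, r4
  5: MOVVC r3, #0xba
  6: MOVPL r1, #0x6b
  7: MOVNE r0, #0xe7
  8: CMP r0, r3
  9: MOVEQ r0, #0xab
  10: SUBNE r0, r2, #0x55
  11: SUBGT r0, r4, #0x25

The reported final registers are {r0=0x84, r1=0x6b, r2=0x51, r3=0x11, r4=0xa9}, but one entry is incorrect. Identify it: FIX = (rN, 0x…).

0: ✓ CMP  NZCV=0000
1: · MOVCS
2: · MOVCS
3: ✓ ADDNE  r1←0x27
4: ✓ CMP  NZCV=0000
5: ✓ MOVVC  r3←0xba
6: ✓ MOVPL  r1←0x6b
7: ✓ MOVNE  r0←0xe7
8: ✓ CMP  NZCV=0010
9: · MOVEQ
10: ✓ SUBNE  r0←0xfc
11: ✓ SUBGT  r0←0x84

FIX = (r3, 0xba)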